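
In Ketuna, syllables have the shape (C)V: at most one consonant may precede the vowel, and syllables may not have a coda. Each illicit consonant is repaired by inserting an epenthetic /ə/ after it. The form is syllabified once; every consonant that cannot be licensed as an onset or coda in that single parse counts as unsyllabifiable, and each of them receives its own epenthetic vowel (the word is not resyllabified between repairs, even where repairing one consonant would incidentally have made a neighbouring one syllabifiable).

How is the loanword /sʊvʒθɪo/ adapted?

sʊvəʒəθɪo

The consonants /v/, /ʒ/ cannot be parsed into a legal (C)V syllable (no codas are permitted; onsets are limited to one consonant).
Inserting the epenthetic vowel yields /v/ → /və/, /ʒ/ → /ʒə/.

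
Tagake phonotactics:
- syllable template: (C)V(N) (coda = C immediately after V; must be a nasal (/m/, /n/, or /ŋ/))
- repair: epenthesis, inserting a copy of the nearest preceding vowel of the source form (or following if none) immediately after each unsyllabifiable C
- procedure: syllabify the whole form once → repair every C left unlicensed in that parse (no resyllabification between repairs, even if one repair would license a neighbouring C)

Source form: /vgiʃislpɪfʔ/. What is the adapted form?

vigiʃisilipɪfɪʔɪ

Syllabifying with onset maximization leaves /v/, /s/, /l/, /f/, /ʔ/ stranded (only a nasal (/m/, /n/, or /ŋ/) is licensed in coda position; onsets are limited to one consonant).
Epenthesis after each stranded consonant: /v/ → /vi/, /s/ → /si/, /l/ → /li/, /f/ → /fɪ/, /ʔ/ → /ʔɪ/.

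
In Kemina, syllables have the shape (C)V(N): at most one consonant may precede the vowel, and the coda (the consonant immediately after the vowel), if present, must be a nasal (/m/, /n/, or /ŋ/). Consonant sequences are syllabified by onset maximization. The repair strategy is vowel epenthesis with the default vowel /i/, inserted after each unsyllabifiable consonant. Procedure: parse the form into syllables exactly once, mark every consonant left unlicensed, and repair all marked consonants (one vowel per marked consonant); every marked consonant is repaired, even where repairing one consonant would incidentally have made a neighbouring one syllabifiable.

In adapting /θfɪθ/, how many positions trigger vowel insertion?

2

The unsyllabifiable consonants are /θ/, /θ/; each receives one epenthetic vowel.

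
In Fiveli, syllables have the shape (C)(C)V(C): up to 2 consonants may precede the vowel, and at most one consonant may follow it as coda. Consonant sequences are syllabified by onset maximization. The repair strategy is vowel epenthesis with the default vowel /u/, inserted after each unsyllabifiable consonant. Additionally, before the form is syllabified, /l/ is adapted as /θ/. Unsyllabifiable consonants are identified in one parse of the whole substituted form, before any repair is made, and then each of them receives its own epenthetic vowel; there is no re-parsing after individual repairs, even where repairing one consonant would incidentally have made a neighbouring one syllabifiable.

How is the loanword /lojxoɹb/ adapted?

Substitution: /l/ → /θ/, giving /θojxoɹb/.
Syllabifying with onset maximization leaves /b/ stranded (at most one coda consonant is licensed; onsets may contain at most 2 consonants).
Epenthesis after each stranded consonant: /b/ → /bu/.

θojxoɹbu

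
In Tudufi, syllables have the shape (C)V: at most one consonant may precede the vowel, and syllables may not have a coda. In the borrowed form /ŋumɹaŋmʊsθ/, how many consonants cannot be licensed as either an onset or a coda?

The consonants /m/, /ŋ/, /s/, /θ/ cannot be parsed into a legal (C)V syllable (no codas are permitted; onsets are limited to one consonant).

4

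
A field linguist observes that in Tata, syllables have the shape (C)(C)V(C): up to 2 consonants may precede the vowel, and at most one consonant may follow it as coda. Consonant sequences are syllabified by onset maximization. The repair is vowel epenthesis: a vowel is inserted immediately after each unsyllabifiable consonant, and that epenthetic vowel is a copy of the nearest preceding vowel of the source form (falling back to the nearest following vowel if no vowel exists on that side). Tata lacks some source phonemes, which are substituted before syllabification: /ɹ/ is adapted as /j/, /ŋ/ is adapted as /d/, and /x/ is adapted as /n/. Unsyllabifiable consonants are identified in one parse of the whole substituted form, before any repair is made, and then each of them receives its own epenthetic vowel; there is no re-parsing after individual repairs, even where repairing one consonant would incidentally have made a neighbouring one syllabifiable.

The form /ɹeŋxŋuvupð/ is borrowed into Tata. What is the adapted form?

jednduvupðu

Substitution: /ɹ/ → /j/, /ŋ/ → /d/, /x/ → /n/, giving /jednduvupð/.
Under (C)(C)V(C), the unsyllabifiable consonants are /ð/ (at most one coda consonant is licensed; onsets may contain at most 2 consonants).
Epenthesis after each stranded consonant: /ð/ → /ðu/.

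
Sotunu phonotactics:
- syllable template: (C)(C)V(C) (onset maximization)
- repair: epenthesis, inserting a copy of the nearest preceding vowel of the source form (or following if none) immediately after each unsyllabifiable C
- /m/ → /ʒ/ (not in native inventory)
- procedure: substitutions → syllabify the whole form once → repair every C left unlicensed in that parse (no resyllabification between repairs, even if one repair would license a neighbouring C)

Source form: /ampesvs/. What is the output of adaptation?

Substitution: /m/ → /ʒ/, giving /aʒpesvs/.
The consonants /v/, /s/ cannot be parsed into a legal (C)(C)V(C) syllable (at most one coda consonant is licensed; onsets may contain at most 2 consonants).
Epenthesis after each stranded consonant: /v/ → /ve/, /s/ → /se/.

aʒpesvese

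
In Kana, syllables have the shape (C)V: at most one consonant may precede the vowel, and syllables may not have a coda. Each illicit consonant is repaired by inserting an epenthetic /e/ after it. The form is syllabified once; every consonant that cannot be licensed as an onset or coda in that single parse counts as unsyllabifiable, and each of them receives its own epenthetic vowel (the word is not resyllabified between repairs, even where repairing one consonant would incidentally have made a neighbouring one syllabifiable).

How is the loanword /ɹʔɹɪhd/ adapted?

ɹeʔeɹɪhede

Syllabifying with onset maximization leaves /ɹ/, /ʔ/, /h/, /d/ stranded (no codas are permitted; onsets are limited to one consonant).
Epenthesis after each stranded consonant: /ɹ/ → /ɹe/, /ʔ/ → /ʔe/, /h/ → /he/, /d/ → /de/.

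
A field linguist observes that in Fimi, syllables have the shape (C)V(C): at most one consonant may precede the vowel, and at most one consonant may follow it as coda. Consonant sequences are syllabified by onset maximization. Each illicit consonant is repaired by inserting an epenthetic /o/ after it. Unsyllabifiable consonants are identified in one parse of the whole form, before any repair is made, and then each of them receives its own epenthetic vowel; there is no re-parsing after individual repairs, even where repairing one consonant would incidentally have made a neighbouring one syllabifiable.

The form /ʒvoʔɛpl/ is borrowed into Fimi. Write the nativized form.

ʒovoʔɛplo

Under (C)V(C), the unsyllabifiable consonants are /ʒ/, /l/ (at most one coda consonant is licensed; onsets are limited to one consonant).
Inserting the epenthetic vowel yields /ʒ/ → /ʒo/, /l/ → /lo/.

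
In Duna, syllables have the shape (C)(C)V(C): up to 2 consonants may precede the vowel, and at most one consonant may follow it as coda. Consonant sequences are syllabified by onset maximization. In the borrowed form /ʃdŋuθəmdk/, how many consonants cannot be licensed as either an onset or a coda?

Syllabifying with onset maximization leaves /ʃ/, /d/, /k/ stranded (at most one coda consonant is licensed; onsets may contain at most 2 consonants).

3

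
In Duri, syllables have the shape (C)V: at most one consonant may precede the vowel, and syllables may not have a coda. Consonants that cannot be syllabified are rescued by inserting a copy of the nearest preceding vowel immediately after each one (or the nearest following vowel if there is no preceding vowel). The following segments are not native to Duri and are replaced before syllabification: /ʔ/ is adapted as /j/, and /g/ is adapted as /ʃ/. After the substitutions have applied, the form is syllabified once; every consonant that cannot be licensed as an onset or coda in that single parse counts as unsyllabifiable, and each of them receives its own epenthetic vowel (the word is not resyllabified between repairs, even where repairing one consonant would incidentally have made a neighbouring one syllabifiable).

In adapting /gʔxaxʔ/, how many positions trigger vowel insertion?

After substitution the input is /ʃjxaxj/.
The unsyllabifiable consonants are /ʃ/, /j/, /x/, /j/; each receives one epenthetic vowel.

4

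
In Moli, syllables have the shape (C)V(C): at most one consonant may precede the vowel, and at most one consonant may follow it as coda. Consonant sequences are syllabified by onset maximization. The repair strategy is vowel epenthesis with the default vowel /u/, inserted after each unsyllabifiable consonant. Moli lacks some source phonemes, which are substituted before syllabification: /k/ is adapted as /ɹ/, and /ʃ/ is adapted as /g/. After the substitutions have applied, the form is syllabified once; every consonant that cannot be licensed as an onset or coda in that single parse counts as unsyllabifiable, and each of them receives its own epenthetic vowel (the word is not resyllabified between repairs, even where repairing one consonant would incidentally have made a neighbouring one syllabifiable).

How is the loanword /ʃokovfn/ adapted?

Substitution: /ʃ/ → /g/, /k/ → /ɹ/, giving /goɹovfn/.
The consonants /f/, /n/ cannot be parsed into a legal (C)V(C) syllable (at most one coda consonant is licensed; onsets are limited to one consonant).
Epenthesis after each stranded consonant: /f/ → /fu/, /n/ → /nu/.

goɹovfunu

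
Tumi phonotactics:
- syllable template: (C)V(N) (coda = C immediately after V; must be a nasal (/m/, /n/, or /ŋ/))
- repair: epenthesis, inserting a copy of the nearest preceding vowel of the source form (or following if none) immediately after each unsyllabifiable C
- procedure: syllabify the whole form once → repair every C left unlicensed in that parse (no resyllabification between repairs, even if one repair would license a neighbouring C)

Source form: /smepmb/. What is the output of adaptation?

semepemebe

Under (C)V(N), the unsyllabifiable consonants are /s/, /p/, /m/, /b/ (only a nasal (/m/, /n/, or /ŋ/) is licensed in coda position; onsets are limited to one consonant).
Each unlicensed consonant becomes the onset of a new syllable: /s/ → /se/, /p/ → /pe/, /m/ → /me/, /b/ → /be/.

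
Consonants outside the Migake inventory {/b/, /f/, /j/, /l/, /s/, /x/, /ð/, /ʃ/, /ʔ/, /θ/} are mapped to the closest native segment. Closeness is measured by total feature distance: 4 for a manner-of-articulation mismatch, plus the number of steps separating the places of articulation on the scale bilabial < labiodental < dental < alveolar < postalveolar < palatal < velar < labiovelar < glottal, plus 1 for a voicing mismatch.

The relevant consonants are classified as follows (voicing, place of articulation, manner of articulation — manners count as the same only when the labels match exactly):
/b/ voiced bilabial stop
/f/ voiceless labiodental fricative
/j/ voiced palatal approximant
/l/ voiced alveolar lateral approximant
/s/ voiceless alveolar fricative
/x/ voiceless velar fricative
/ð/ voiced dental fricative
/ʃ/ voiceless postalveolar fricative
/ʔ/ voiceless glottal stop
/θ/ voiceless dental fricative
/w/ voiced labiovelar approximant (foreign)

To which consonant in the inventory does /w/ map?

/j/ is closest: same manner (approximant), place distance 2 (labiovelar→palatal), same voicing; total 2. Next closest is /x/ at distance 6.

j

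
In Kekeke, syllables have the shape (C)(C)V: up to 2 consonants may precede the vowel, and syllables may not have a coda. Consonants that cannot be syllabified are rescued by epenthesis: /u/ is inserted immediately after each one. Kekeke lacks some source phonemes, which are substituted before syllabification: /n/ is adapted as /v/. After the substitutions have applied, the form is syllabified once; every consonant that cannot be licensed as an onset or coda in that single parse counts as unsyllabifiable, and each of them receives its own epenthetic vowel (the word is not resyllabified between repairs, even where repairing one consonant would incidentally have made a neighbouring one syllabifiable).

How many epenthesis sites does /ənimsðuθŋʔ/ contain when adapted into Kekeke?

4

After substitution the input is /əvimsðuθŋʔ/.
The unsyllabifiable consonants are /m/, /θ/, /ŋ/, /ʔ/; each receives one epenthetic vowel.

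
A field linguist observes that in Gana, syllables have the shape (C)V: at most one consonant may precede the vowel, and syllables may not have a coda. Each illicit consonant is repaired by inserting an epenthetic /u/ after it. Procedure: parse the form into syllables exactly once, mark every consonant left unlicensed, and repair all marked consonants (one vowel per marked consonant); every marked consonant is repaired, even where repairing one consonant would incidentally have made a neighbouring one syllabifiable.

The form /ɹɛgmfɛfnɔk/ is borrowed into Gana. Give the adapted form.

Syllabifying with onset maximization leaves /g/, /m/, /f/, /k/ stranded (no codas are permitted; onsets are limited to one consonant).
Inserting the epenthetic vowel yields /g/ → /gu/, /m/ → /mu/, /f/ → /fu/, /k/ → /ku/.

ɹɛgumufɛfunɔku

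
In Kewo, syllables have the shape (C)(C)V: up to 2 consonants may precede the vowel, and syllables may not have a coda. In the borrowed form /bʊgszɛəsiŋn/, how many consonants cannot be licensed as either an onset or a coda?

3

The consonants /g/, /ŋ/, /n/ cannot be parsed into a legal (C)(C)V syllable (no codas are permitted; onsets may contain at most 2 consonants).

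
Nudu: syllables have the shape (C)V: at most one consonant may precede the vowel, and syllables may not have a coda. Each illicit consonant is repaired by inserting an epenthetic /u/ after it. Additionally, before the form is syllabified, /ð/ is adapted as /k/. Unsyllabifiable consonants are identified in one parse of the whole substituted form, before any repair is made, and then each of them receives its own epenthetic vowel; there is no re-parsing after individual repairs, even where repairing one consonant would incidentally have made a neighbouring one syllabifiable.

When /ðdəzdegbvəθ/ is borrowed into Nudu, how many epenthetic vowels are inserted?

After substitution the input is /kdəzdegbvəθ/.
The unsyllabifiable consonants are /k/, /z/, /g/, /b/, /θ/; each receives one epenthetic vowel.

5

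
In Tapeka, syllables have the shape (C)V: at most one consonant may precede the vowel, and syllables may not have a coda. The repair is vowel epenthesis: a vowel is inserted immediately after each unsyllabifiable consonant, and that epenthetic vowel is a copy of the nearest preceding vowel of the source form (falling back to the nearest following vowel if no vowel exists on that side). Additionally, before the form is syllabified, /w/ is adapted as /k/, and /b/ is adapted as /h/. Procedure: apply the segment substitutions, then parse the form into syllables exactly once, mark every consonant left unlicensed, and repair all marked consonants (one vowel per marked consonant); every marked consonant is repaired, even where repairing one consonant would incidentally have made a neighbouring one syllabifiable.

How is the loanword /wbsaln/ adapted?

Substitution: /w/ → /k/, /b/ → /h/, giving /khsaln/.
Syllabifying with onset maximization leaves /k/, /h/, /l/, /n/ stranded (no codas are permitted; onsets are limited to one consonant).
Each unlicensed consonant becomes the onset of a new syllable: /k/ → /ka/, /h/ → /ha/, /l/ → /la/, /n/ → /na/.

kahasalana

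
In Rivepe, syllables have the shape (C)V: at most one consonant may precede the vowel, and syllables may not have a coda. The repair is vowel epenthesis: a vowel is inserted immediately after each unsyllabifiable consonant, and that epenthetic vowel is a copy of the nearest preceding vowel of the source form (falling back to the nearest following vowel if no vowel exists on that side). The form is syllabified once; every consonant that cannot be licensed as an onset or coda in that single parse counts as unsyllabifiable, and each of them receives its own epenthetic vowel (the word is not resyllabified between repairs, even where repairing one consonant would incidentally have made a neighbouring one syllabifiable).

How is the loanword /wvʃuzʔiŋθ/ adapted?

The consonants /w/, /v/, /z/, /ŋ/, /θ/ cannot be parsed into a legal (C)V syllable (no codas are permitted; onsets are limited to one consonant).
Each unlicensed consonant becomes the onset of a new syllable: /w/ → /wu/, /v/ → /vu/, /z/ → /zu/, /ŋ/ → /ŋi/, /θ/ → /θi/.

wuvuʃuzuʔiŋiθi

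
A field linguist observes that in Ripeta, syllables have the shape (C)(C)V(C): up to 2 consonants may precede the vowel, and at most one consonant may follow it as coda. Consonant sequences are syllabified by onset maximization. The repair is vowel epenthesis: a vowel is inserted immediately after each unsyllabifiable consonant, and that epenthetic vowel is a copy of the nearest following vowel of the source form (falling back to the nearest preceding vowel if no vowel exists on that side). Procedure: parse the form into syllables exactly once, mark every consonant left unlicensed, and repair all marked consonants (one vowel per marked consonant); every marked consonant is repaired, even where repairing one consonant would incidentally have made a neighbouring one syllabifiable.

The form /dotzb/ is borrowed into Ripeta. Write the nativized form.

dotzobo

Syllabifying with onset maximization leaves /z/, /b/ stranded (at most one coda consonant is licensed; onsets may contain at most 2 consonants).
Epenthesis after each stranded consonant: /z/ → /zo/, /b/ → /bo/.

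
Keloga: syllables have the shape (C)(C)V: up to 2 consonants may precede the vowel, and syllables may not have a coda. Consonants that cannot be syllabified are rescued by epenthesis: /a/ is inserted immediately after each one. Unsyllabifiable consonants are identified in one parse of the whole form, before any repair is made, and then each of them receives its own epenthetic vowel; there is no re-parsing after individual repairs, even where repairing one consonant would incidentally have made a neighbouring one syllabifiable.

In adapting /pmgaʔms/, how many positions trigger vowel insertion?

4

The unsyllabifiable consonants are /p/, /ʔ/, /m/, /s/; each receives one epenthetic vowel.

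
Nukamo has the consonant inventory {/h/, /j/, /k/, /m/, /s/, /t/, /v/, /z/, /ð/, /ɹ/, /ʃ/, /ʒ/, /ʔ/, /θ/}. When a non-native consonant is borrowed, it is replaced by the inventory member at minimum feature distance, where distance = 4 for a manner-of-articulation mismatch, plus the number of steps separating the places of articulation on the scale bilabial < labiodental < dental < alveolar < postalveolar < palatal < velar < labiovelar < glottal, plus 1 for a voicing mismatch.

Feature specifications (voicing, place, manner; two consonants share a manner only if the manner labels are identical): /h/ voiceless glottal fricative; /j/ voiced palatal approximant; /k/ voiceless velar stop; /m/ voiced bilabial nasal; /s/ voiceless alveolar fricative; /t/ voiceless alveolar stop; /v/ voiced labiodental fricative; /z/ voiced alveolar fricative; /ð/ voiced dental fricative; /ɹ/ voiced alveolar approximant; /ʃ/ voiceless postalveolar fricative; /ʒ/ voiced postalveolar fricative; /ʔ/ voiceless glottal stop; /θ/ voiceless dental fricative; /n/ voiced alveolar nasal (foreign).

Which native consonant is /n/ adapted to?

m

/m/ is closest: same manner (nasal), place distance 3 (alveolar→bilabial), same voicing; total 3. Next closest is /z/ at distance 4.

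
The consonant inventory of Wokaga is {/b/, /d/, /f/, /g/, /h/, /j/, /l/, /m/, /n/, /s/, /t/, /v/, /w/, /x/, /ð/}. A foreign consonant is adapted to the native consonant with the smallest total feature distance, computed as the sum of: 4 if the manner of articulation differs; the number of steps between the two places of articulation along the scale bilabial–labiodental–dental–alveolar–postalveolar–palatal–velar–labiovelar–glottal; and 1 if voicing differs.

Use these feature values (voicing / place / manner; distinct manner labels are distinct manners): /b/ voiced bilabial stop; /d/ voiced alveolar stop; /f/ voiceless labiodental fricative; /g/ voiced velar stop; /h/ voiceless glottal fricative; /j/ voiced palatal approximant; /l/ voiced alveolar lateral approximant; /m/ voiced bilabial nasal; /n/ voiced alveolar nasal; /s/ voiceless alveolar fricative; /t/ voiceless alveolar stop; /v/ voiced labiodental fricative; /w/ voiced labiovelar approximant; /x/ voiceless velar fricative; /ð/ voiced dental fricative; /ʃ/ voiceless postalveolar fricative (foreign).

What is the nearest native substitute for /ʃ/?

s

/s/ is closest: same manner (fricative), place distance 1 (postalveolar→alveolar), same voicing; total 1. Next closest is /x/ at distance 2.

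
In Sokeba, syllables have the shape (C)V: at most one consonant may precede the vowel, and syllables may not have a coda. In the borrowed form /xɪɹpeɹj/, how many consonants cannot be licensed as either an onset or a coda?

3

Under (C)V, the unsyllabifiable consonants are /ɹ/, /ɹ/, /j/ (no codas are permitted; onsets are limited to one consonant).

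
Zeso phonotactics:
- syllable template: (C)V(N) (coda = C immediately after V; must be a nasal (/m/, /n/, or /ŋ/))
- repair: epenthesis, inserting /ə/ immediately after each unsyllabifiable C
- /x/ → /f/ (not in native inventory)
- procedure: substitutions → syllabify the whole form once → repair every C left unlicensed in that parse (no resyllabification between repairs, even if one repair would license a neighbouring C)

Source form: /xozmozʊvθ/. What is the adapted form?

fozəmozʊvəθə

Substitution: /x/ → /f/, giving /fozmozʊvθ/.
Under (C)V(N), the unsyllabifiable consonants are /z/, /v/, /θ/ (only a nasal (/m/, /n/, or /ŋ/) is licensed in coda position; onsets are limited to one consonant).
Inserting the epenthetic vowel yields /z/ → /zə/, /v/ → /və/, /θ/ → /θə/.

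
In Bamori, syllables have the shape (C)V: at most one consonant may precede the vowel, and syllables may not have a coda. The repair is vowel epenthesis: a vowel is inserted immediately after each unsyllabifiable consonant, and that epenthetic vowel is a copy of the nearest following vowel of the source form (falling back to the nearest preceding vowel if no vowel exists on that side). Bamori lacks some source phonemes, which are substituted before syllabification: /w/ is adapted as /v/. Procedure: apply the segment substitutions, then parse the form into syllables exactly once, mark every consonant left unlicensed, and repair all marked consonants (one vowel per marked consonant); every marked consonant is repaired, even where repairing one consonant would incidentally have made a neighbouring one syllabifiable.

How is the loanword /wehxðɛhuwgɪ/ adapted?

Substitution: /w/ → /v/, giving /vehxðɛhuvgɪ/.
Under (C)V, the unsyllabifiable consonants are /h/, /x/, /v/ (no codas are permitted; onsets are limited to one consonant).
Epenthesis after each stranded consonant: /h/ → /hɛ/, /x/ → /xɛ/, /v/ → /vɪ/.

vehɛxɛðɛhuvɪgɪ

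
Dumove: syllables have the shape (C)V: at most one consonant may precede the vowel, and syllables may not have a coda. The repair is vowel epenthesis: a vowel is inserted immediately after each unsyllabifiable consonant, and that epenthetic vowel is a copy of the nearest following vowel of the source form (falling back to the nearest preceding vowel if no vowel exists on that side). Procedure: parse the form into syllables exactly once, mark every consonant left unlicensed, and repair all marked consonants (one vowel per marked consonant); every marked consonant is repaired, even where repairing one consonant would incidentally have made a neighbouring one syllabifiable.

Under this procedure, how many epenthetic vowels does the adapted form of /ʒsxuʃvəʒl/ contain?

5

The unsyllabifiable consonants are /ʒ/, /s/, /ʃ/, /ʒ/, /l/; each receives one epenthetic vowel.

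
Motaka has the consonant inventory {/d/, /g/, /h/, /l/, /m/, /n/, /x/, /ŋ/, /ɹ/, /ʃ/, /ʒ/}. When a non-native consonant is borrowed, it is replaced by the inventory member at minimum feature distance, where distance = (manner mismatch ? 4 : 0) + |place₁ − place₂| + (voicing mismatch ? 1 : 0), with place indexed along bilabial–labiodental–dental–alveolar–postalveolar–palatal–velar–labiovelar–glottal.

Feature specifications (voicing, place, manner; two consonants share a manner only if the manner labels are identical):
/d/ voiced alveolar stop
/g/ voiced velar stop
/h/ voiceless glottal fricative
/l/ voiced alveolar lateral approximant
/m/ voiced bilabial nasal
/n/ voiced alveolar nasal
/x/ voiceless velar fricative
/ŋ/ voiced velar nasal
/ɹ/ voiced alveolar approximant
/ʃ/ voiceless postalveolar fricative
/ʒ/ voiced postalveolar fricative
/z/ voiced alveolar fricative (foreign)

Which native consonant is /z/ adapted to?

/ʒ/ is closest: same manner (fricative), place distance 1 (alveolar→postalveolar), same voicing; total 1. Next closest is /ʃ/ at distance 2.

ʒ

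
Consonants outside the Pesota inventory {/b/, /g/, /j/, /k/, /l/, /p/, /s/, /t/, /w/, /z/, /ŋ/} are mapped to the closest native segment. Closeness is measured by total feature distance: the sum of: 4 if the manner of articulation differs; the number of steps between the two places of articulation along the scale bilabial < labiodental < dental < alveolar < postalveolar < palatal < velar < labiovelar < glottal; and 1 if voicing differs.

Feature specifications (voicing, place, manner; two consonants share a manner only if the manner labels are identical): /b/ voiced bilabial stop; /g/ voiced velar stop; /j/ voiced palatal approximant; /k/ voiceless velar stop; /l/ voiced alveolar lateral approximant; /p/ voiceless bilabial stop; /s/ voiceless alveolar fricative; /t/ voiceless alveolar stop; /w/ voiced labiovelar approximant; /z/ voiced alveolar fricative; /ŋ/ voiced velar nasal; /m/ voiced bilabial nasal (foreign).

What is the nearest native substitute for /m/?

b

/b/ is closest: manner differs (nasal→stop, +4), place distance 0 (bilabial→bilabial), same voicing; total 4. Next closest is /p/ at distance 5.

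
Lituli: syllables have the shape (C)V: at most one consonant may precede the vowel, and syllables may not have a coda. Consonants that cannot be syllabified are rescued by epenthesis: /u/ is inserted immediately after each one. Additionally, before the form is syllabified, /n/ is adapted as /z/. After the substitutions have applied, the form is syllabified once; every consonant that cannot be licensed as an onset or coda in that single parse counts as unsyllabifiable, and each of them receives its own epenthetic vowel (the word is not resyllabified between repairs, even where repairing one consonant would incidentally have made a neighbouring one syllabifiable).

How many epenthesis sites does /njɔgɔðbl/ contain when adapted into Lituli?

After substitution the input is /zjɔgɔðbl/.
The unsyllabifiable consonants are /z/, /ð/, /b/, /l/; each receives one epenthetic vowel.

4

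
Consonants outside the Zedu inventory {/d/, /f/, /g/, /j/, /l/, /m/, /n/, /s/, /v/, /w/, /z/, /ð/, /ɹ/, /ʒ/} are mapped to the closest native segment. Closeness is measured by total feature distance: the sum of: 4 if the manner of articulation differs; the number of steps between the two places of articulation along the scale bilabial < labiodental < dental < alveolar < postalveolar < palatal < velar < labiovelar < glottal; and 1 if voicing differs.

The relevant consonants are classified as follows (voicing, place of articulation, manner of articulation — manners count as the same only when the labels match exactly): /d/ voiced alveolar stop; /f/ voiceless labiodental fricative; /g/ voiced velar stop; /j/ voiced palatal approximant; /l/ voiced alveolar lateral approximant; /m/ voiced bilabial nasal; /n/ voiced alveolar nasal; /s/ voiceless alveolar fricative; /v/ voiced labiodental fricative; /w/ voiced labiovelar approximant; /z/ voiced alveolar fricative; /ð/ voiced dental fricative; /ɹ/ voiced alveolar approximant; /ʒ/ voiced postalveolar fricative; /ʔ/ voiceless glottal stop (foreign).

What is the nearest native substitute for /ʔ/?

g

/g/ is closest: same manner (stop), place distance 2 (glottal→velar), voicing differs (+1); total 3. Next closest is /d/ at distance 6.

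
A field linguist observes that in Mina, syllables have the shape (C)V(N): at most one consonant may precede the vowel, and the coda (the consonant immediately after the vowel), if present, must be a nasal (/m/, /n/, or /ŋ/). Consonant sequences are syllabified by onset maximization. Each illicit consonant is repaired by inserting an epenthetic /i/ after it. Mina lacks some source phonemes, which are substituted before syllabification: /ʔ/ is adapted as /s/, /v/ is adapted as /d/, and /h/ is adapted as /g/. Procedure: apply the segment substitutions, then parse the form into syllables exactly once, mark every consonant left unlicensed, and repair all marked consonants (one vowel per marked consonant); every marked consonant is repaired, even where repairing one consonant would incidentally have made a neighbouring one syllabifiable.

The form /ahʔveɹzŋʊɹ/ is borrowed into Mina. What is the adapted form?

agisideɹiziŋʊɹi

Substitution: /h/ → /g/, /ʔ/ → /s/, /v/ → /d/, giving /agsdeɹzŋʊɹ/.
Syllabifying with onset maximization leaves /g/, /s/, /ɹ/, /z/, /ɹ/ stranded (only a nasal (/m/, /n/, or /ŋ/) is licensed in coda position; onsets are limited to one consonant).
Inserting the epenthetic vowel yields /g/ → /gi/, /s/ → /si/, /ɹ/ → /ɹi/, /z/ → /zi/, /ɹ/ → /ɹi/.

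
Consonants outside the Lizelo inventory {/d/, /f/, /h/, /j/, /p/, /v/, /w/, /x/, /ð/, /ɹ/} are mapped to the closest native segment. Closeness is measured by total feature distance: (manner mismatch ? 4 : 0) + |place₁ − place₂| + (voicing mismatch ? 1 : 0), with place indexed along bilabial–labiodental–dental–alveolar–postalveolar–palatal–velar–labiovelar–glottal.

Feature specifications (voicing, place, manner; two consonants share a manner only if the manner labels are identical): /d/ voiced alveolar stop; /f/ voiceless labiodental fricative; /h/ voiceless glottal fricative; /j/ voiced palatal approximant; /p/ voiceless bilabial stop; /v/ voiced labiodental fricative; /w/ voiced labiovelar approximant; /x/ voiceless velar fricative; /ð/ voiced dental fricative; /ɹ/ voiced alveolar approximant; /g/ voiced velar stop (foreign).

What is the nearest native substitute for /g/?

/d/ is closest: same manner (stop), place distance 3 (velar→alveolar), same voicing; total 3. Next closest is /j/ at distance 5.

d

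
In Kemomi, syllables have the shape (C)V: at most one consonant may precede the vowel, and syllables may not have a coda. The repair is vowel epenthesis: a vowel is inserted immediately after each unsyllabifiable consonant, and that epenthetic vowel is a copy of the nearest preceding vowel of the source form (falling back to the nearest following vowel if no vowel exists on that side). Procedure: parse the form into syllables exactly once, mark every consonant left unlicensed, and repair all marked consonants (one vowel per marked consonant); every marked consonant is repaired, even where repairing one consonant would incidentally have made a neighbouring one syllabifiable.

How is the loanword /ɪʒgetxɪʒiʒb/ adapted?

Under (C)V, the unsyllabifiable consonants are /ʒ/, /t/, /ʒ/, /b/ (no codas are permitted; onsets are limited to one consonant).
Epenthesis after each stranded consonant: /ʒ/ → /ʒɪ/, /t/ → /te/, /ʒ/ → /ʒi/, /b/ → /bi/.

ɪʒɪgetexɪʒiʒibi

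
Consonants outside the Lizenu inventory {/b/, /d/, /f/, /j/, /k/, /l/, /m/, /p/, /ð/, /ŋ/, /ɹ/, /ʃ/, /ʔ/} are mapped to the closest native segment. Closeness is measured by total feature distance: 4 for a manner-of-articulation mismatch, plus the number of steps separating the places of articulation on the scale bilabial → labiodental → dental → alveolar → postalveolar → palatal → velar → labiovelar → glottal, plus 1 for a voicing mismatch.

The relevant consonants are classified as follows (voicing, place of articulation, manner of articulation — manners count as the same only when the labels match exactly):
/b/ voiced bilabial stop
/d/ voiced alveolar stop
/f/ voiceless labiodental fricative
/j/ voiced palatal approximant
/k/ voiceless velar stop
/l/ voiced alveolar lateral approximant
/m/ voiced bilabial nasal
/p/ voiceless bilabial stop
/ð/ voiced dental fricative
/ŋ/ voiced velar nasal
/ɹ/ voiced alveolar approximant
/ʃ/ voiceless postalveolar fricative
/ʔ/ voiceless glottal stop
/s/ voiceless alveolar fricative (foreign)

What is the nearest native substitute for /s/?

ʃ

/ʃ/ is closest: same manner (fricative), place distance 1 (alveolar→postalveolar), same voicing; total 1. Next closest is /f/ at distance 2.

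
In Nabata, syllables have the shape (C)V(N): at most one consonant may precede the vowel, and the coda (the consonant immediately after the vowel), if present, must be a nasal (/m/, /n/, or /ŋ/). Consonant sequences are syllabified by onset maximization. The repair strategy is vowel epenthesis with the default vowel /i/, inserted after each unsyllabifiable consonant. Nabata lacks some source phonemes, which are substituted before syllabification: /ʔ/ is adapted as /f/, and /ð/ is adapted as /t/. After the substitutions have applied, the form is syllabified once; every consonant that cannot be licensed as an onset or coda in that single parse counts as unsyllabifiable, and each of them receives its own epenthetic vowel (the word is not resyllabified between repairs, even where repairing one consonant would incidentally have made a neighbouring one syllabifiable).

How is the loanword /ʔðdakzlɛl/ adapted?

fitidakizilɛli

Substitution: /ʔ/ → /f/, /ð/ → /t/, giving /ftdakzlɛl/.
Under (C)V(N), the unsyllabifiable consonants are /f/, /t/, /k/, /z/, /l/ (only a nasal (/m/, /n/, or /ŋ/) is licensed in coda position; onsets are limited to one consonant).
Each unlicensed consonant becomes the onset of a new syllable: /f/ → /fi/, /t/ → /ti/, /k/ → /ki/, /z/ → /zi/, /l/ → /li/.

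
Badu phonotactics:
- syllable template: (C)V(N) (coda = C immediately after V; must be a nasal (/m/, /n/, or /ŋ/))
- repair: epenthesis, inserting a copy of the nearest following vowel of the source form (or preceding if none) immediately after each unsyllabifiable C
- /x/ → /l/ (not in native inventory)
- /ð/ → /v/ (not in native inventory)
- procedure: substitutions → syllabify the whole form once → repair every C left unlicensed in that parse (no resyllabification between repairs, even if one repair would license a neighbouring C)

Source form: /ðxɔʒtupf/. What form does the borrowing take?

vɔlɔʒutupufu

Substitution: /ð/ → /v/, /x/ → /l/, giving /vlɔʒtupf/.
Syllabifying with onset maximization leaves /v/, /ʒ/, /p/, /f/ stranded (only a nasal (/m/, /n/, or /ŋ/) is licensed in coda position; onsets are limited to one consonant).
Inserting the epenthetic vowel yields /v/ → /vɔ/, /ʒ/ → /ʒu/, /p/ → /pu/, /f/ → /fu/.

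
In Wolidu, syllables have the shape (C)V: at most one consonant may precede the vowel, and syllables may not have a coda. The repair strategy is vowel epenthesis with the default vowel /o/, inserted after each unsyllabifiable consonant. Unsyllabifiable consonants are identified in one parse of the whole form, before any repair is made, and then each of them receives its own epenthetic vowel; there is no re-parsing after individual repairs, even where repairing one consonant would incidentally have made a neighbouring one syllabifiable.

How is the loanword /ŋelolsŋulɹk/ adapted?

The consonants /l/, /s/, /l/, /ɹ/, /k/ cannot be parsed into a legal (C)V syllable (no codas are permitted; onsets are limited to one consonant).
Inserting the epenthetic vowel yields /l/ → /lo/, /s/ → /so/, /l/ → /lo/, /ɹ/ → /ɹo/, /k/ → /ko/.

ŋelolosoŋuloɹoko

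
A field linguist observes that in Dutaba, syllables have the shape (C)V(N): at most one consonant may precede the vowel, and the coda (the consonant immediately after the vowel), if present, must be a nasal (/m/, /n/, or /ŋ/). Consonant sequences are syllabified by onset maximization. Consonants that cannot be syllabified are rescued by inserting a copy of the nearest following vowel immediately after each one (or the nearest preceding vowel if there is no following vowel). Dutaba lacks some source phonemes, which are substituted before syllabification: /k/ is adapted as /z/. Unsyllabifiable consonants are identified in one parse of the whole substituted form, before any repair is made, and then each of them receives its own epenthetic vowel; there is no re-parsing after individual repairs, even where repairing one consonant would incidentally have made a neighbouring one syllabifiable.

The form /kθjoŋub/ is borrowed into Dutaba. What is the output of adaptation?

Substitution: /k/ → /z/, giving /zθjoŋub/.
Under (C)V(N), the unsyllabifiable consonants are /z/, /θ/, /b/ (only a nasal (/m/, /n/, or /ŋ/) is licensed in coda position; onsets are limited to one consonant).
Each unlicensed consonant becomes the onset of a new syllable: /z/ → /zo/, /θ/ → /θo/, /b/ → /bu/.

zoθojoŋubu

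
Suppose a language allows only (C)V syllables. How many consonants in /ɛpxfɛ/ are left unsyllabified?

Syllabifying with onset maximization leaves /p/, /x/ stranded (no codas are permitted; onsets are limited to one consonant).

2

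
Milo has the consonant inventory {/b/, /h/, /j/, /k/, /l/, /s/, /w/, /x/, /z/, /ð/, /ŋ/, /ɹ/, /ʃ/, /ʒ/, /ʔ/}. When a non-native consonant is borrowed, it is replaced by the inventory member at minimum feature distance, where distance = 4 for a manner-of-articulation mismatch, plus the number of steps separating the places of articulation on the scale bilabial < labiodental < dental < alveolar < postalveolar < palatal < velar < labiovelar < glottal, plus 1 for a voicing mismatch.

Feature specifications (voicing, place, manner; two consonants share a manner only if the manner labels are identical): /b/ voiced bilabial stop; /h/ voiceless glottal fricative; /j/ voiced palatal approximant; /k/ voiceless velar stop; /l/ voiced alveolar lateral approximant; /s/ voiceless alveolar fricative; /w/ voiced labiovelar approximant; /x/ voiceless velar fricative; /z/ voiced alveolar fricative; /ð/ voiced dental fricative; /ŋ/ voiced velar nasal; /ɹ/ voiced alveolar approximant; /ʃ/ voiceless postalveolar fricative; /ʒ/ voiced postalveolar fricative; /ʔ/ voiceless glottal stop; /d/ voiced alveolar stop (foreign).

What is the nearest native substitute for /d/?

/b/ is closest: same manner (stop), place distance 3 (alveolar→bilabial), same voicing; total 3. Next closest is /k/ at distance 4.

b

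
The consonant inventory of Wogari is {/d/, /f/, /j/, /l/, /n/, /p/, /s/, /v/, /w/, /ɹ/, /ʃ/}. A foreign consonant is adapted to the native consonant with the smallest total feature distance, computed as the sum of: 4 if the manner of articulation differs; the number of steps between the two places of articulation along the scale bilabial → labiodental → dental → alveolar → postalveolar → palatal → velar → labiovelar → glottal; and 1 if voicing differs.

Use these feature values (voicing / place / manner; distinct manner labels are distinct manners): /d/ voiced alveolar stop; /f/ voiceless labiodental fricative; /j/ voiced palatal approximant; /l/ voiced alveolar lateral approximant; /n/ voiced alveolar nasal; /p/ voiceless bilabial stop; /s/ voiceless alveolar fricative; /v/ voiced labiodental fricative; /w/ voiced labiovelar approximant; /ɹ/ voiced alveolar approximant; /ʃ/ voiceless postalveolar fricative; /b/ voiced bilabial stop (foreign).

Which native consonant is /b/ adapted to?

p

/p/ is closest: same manner (stop), place distance 0 (bilabial→bilabial), voicing differs (+1); total 1. Next closest is /d/ at distance 3.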